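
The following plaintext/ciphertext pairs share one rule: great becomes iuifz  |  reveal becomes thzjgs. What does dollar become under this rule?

In great: g→i is +2, r→u is +3, e→i is +4, a→f is +5 — the shift increases by 1 each position. The shift increases by 1 at each position, starting from +2: 2, 3, 4, ….
On dollar: d+2=f, o+3=r, l+4=p, l+5=q, a+6=g, r+7=y.

frpqgy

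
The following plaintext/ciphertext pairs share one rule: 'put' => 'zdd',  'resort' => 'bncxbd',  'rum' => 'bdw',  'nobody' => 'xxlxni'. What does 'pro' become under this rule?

zbx

Vowels shift forward by 9 and consonants shift forward by 10.
For pro: p(cons)+10=z, r(cons)+10=b, o(vowel)+9=x.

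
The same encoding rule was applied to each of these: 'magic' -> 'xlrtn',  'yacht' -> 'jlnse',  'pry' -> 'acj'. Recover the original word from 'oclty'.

drain

Compare letters: m→x is +11, a→l is +11, g→r is +11 — a constant shift. It's a constant shift of +11 (ROT11).
Decoding oclty: o−11=d, c−11=r, l−11=a, t−11=i, y−11=n.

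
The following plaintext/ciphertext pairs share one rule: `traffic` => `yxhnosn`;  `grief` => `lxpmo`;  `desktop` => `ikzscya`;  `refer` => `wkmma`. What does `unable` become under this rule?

Letter i (0-indexed) is shifted by i+5, so successive shifts are 5, 6, 7, ….
Applying it to unable: u+5=z, n+6=t, a+7=h, b+8=j, l+9=u, e+10=o.

zthjuo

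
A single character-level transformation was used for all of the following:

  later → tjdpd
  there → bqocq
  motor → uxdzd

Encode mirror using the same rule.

In later: l→t is +8, a→j is +9, t→d is +10, e→p is +11 — the shift increases by 1 each position. Each letter shifts forward by (position + 8), i.e. 8, 9, 10, … — the shift grows by one for each successive letter.
For mirror: m+8=u, i+9=r, r+10=b, r+11=c, o+12=a, r+13=e.

urbcae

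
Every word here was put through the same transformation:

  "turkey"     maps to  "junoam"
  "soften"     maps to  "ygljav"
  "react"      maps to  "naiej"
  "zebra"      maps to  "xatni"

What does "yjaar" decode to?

Treating letters as 0–25, the rule is x ↦ 11x + 8 (mod 26).
Decoding yjaar: y(24)→19·(24−8)≡18=s; j(9)→19·(9−8)≡19=t; a(0)→19·(0−8)≡4=e; a(0)→19·(0−8)≡4=e; r(17)→19·(17−8)≡15=p (all mod 26).

steep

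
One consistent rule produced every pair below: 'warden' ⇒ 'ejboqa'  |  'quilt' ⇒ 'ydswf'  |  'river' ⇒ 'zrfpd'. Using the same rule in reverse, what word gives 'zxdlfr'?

In warden: w→e is +8, a→j is +9, r→b is +10, d→o is +11 — the shift increases by 1 each position. Letter i (0-indexed) is shifted by i+8, so successive shifts are 8, 9, 10, ….
Reversing it on zxdlfr: z−8=r, x−9=o, d−10=t, l−11=a, f−12=t, r−13=e.

rotate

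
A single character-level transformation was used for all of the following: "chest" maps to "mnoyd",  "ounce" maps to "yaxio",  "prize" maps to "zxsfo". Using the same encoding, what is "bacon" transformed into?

lgmux

Shifts by position in chest: pos 0: c→m (+10), pos 1: h→n (+6), pos 2: e→o (+10), pos 3: s→y (+6) — repeating every 2. It's a Vigenère-style cipher with numeric key [10,6]: position i shifts by key[i mod 2].
On bacon: b+10=l, a+6=g, c+10=m, o+6=u, n+10=x.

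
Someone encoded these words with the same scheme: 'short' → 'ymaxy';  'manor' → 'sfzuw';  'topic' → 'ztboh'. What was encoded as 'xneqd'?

Shifts by position in short: pos 0: s→y (+6), pos 1: h→m (+5), pos 2: o→a (+12), pos 3: r→x (+6), pos 4: t→y (+5) — repeating every 3. A repeating key of period 3 is used — shifts +6, +5, +12 over and over.
Reversing it on xneqd: x−6=r, n−5=i, e−12=s, q−6=k, d−5=y.

risky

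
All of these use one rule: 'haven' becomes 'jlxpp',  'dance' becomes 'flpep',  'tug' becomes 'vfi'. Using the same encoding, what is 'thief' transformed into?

The shift depends on letter class: consonant h→j is +2, but vowel a→l is +11. Vowels shift forward by 11 and consonants shift forward by 2.
For thief: t(cons)+2=v, h(cons)+2=j, i(vowel)+11=t, e(vowel)+11=p, f(cons)+2=h.

vjtph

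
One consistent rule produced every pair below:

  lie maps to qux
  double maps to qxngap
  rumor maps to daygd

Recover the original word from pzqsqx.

legend

The output letters match the input read backwards, each shifted +12: lie reversed is eil. Two steps: reverse the string, then apply a Caesar shift of +12.
Undoing it on pzqsqx: shift back: p−12=d, z−12=n, q−12=e, s−12=g, q−12=e, x−12=l → dnegel; then reverse → legend.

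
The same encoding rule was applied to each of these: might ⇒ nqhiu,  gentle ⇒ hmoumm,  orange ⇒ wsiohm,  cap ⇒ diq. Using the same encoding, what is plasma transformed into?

The shift depends on letter class: consonant m→n is +1, but vowel i→q is +8. Two shifts are in play — +8 for a/e/i/o/u, +1 for every other letter.
For plasma: p(cons)+1=q, l(cons)+1=m, a(vowel)+8=i, s(cons)+1=t, m(cons)+1=n, a(vowel)+8=i.

qmitni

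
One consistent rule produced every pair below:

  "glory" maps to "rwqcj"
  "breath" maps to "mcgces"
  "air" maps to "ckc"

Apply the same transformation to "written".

Two shifts are in play — +2 for a/e/i/o/u, +11 for every other letter.
For written: w(cons)+11=h, r(cons)+11=c, i(vowel)+2=k, t(cons)+11=e, t(cons)+11=e, e(vowel)+2=g, n(cons)+11=y.

hckeegy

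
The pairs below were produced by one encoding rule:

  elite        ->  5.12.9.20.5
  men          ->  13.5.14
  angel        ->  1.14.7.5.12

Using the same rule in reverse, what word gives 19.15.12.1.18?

solar

e is letter #5 and maps to 5: an offset of 0. Letters become their 1-indexed alphabet positions: a=1 … z=26.
Reversing it on 19.15.12.1.18: 19=s, 15=o, 12=l, 1=a, 18=r.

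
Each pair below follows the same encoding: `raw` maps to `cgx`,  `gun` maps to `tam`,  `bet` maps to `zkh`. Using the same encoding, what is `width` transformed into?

nzjoc

The word is reversed, then every letter is shifted forward by 6.
Applying it to width: reverse → htdiw; then shift: h+6=n, t+6=z, d+6=j, i+6=o, w+6=c.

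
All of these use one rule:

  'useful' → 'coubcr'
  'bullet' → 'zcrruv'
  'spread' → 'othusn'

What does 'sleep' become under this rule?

oruut

Treating letters as 0–25, the rule is x ↦ 7x + 18 (mod 26).
On sleep: s(18)→7·18+18≡14=o; l(11)→7·11+18≡17=r; e(4)→7·4+18≡20=u; e(4)→7·4+18≡20=u; p(15)→7·15+18≡19=t (all mod 26).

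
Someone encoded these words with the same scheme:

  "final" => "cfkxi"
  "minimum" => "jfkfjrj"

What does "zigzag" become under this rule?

wfdwxd

Compare letters: f→c is +23, i→f is +23, n→k is +23 — a constant shift. It's a constant shift of +23 (ROT23).
For zigzag: z+23=w, i+23=f, g+23=d, z+23=w, a+23=x, g+23=d.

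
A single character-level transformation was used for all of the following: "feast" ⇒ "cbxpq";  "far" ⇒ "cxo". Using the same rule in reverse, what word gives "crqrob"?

Compare letters: f→c is +23, e→b is +23, a→x is +23 — a constant shift. It's a constant shift of +23 (ROT23).
Decoding crqrob: c−23=f, r−23=u, q−23=t, r−23=u, o−23=r, b−23=e.

future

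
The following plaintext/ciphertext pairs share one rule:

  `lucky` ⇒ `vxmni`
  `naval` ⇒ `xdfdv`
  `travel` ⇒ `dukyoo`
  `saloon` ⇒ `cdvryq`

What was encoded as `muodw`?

cream

Shifts by position in lucky: pos 0: l→v (+10), pos 1: u→x (+3), pos 2: c→m (+10), pos 3: k→n (+3) — repeating every 2. A repeating key of period 2 is used — shifts +10, +3 over and over.
Reversing it on muodw: m−10=c, u−3=r, o−10=e, d−3=a, w−10=m.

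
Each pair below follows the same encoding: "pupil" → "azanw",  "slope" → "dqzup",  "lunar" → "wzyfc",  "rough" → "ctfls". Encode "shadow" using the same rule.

Shifts by position in pupil: pos 0: p→a (+11), pos 1: u→z (+5), pos 2: p→a (+11), pos 3: i→n (+5) — repeating every 2. A repeating key of period 2 is used — shifts +11, +5 over and over.
For shadow: s+11=d, h+5=m, a+11=l, d+5=i, o+11=z, w+5=b.

dmlizb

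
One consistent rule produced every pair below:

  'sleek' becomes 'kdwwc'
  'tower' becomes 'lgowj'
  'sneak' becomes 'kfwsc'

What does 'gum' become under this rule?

yme

Compare letters: s→k is +18, l→d is +18, e→w is +18 — a constant shift. Every letter moves 18 places later in the alphabet, wrapping around z→a.
Applying it to gum: g+18=y, u+18=m, m+18=e.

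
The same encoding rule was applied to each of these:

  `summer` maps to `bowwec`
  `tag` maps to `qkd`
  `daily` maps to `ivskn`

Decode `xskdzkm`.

captain

The output letters match the input read backwards, each shifted +10: summer reversed is remmus. Two steps: reverse the string, then apply a Caesar shift of +10.
Reversing it on xskdzkm: shift back: x−10=n, s−10=i, k−10=a, d−10=t, z−10=p, k−10=a, m−10=c → niatpac; then reverse → captain.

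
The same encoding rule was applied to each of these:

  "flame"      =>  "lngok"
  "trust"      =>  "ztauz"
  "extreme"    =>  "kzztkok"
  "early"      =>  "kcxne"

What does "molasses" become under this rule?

Shifts by position in flame: pos 0: f→l (+6), pos 1: l→n (+2), pos 2: a→g (+6), pos 3: m→o (+2) — repeating every 2. A repeating key of period 2 is used — shifts +6, +2 over and over.
Applying it to molasses: m+6=s, o+2=q, l+6=r, a+2=c, s+6=y, s+2=u, e+6=k, s+2=u.

sqrcyuku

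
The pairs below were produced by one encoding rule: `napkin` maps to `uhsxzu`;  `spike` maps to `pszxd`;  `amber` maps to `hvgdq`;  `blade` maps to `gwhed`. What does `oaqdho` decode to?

This is an affine cipher: with a=0,…,z=25, each position x becomes (25x+7) mod 26.
Decoding oaqdho: o(14)→25·(14−7)≡19=t; a(0)→25·(0−7)≡7=h; q(16)→25·(16−7)≡17=r; d(3)→25·(3−7)≡4=e; h(7)→25·(7−7)≡0=a; o(14)→25·(14−7)≡19=t (all mod 26).

threat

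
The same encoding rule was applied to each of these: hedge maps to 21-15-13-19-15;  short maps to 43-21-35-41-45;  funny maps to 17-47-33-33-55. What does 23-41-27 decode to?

irk

h(#8)→21 and e(#5)→15: differences scale by 2, so n = 2·pos + 5. With a=1..z=26, the number is 2·pos + 5.
Undoing it on 23-41-27: 23→(23−5)÷2=9=i, 41→(41−5)÷2=18=r, 27→(27−5)÷2=11=k.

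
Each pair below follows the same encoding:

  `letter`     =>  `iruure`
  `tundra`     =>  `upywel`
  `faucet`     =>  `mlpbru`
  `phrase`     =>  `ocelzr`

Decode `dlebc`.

l(11)→i(8) and e(4)→r(17) fit y≡21x+11 (mod 26); the inverse of 21 mod 26 is 5. Treating letters as 0–25, the rule is x ↦ 21x + 11 (mod 26).
Undoing it on dlebc: d(3)→5·(3−11)≡12=m; l(11)→5·(11−11)≡0=a; e(4)→5·(4−11)≡17=r; b(1)→5·(1−11)≡2=c; c(2)→5·(2−11)≡7=h (all mod 26).

march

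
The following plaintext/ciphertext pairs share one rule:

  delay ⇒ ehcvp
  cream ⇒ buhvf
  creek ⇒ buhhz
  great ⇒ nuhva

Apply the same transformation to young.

pldin

d(3)→e(4) and e(4)→h(7) fit y≡3x+21 (mod 26); the inverse of 3 mod 26 is 9. Each letter's alphabet position (a=0..z=25) is mapped through 3·x+21 mod 26 — an affine cipher.
On young: y(24)→3·24+21≡15=p; o(14)→3·14+21≡11=l; u(20)→3·20+21≡3=d; n(13)→3·13+21≡8=i; g(6)→3·6+21≡13=n (all mod 26).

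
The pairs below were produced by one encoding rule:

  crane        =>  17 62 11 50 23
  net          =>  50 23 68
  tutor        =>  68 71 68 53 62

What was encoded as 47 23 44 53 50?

melon

c(#3)→17 and r(#18)→62: differences scale by 3, so n = 3·pos + 8. The formula is n = 3×(alphabet index, a=1) + 8.
Reversing it on 47 23 44 53 50: 47→(47−8)÷3=13=m, 23→(23−8)÷3=5=e, 44→(44−8)÷3=12=l, 53→(53−8)÷3=15=o, 50→(50−8)÷3=14=n.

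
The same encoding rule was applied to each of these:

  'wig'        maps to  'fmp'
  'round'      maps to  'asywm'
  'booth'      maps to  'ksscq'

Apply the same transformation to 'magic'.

vepml

Two shifts are in play — +4 for a/e/i/o/u, +9 for every other letter.
Applying it to magic: m(cons)+9=v, a(vowel)+4=e, g(cons)+9=p, i(vowel)+4=m, c(cons)+9=l.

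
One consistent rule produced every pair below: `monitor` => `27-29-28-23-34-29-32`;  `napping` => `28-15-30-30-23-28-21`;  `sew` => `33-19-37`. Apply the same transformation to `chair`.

17-22-15-23-32

Each letter is replaced by its alphabet position (a=1..z=26) + 14.
On chair: c=3→17, h=8→22, a=1→15, i=9→23, r=18→32.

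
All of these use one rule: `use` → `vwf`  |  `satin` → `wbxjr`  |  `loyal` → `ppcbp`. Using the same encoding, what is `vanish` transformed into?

Vowels shift forward by 1 and consonants shift forward by 4.
For vanish: v(cons)+4=z, a(vowel)+1=b, n(cons)+4=r, i(vowel)+1=j, s(cons)+4=w, h(cons)+4=l.

zbrjwl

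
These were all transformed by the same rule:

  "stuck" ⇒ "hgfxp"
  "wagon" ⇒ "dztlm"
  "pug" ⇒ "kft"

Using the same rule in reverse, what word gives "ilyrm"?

Each pair mirrors across the alphabet (s↔h, t↔g, u↔f): positions sum to 25. Letters are reflected about the middle of the alphabet (position → 25−position): Atbash.
Undoing it on ilyrm: i↔r, l↔o, y↔b, r↔i, m↔n.

robin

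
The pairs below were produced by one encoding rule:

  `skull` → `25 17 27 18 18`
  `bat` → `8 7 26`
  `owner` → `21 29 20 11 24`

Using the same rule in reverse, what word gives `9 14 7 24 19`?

charm

The number is (letter's place in the alphabet, a=1) + 6.
Decoding 9 14 7 24 19: 9→(9−6)÷1=3=c, 14→(14−6)÷1=8=h, 7→(7−6)÷1=1=a, 24→(24−6)÷1=18=r, 19→(19−6)÷1=13=m.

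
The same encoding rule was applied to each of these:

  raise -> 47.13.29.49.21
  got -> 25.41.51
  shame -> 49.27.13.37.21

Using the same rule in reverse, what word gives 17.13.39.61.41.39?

Each letter becomes 2×(its alphabet position, a=1..z=26) + 11.
Decoding 17.13.39.61.41.39: 17→(17−11)÷2=3=c, 13→(13−11)÷2=1=a, 39→(39−11)÷2=14=n, 61→(61−11)÷2=25=y, 41→(41−11)÷2=15=o, 39→(39−11)÷2=14=n.

canyon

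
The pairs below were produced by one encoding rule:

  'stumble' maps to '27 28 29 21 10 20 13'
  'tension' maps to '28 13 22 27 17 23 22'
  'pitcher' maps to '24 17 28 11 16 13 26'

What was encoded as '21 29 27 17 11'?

music

Each letter is replaced by its alphabet position (a=1..z=26) + 8.
Undoing it on 21 29 27 17 11: 21→(21−8)÷1=13=m, 29→(29−8)÷1=21=u, 27→(27−8)÷1=19=s, 17→(17−8)÷1=9=i, 11→(11−8)÷1=3=c.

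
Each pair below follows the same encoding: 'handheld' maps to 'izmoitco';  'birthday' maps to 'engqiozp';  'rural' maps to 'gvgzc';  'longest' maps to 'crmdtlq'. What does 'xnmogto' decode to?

kindred

h(7)→i(8) and a(0)→z(25) fit y≡5x+25 (mod 26); the inverse of 5 mod 26 is 21. This is an affine cipher: with a=0,…,z=25, each position x becomes (5x+25) mod 26.
Reversing it on xnmogto: x(23)→21·(23−25)≡10=k; n(13)→21·(13−25)≡8=i; m(12)→21·(12−25)≡13=n; o(14)→21·(14−25)≡3=d; g(6)→21·(6−25)≡17=r; t(19)→21·(19−25)≡4=e; o(14)→21·(14−25)≡3=d (all mod 26).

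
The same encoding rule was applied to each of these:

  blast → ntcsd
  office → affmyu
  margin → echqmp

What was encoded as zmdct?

This is an affine cipher: with a=0,…,z=25, each position x becomes (11x+2) mod 26.
Reversing it on zmdct: z(25)→19·(25−2)≡21=v; m(12)→19·(12−2)≡8=i; d(3)→19·(3−2)≡19=t; c(2)→19·(2−2)≡0=a; t(19)→19·(19−2)≡11=l (all mod 26).

vital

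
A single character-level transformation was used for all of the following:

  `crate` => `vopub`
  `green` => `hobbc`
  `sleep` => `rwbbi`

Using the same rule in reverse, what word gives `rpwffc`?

Each letter's alphabet position (a=0..z=25) is mapped through 3·x+15 mod 26 — an affine cipher.
Decoding rpwffc: r(17)→9·(17−15)≡18=s; p(15)→9·(15−15)≡0=a; w(22)→9·(22−15)≡11=l; f(5)→9·(5−15)≡14=o; f(5)→9·(5−15)≡14=o; c(2)→9·(2−15)≡13=n (all mod 26).

saloon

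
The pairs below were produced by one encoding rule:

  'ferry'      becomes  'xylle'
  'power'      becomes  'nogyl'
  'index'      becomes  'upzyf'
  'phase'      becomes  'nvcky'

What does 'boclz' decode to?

f(5)→x(23) and e(4)→y(24) fit y≡25x+2 (mod 26); the inverse of 25 mod 26 is 25. Each letter's alphabet position (a=0..z=25) is mapped through 25·x+2 mod 26 — an affine cipher.
Undoing it on boclz: b(1)→25·(1−2)≡1=b; o(14)→25·(14−2)≡14=o; c(2)→25·(2−2)≡0=a; l(11)→25·(11−2)≡17=r; z(25)→25·(25−2)≡3=d (all mod 26).

board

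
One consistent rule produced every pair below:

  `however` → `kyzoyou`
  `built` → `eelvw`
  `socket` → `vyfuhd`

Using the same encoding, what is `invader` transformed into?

Shifts by position in however: pos 0: h→k (+3), pos 1: o→y (+10), pos 2: w→z (+3), pos 3: e→o (+10) — repeating every 2. A repeating key of period 2 is used — shifts +3, +10 over and over.
On invader: i+3=l, n+10=x, v+3=y, a+10=k, d+3=g, e+10=o, r+3=u.

lxykgou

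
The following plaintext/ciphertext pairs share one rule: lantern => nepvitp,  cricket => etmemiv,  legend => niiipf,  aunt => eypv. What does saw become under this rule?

Vowels shift forward by 4 and consonants shift forward by 2.
Applying it to saw: s(cons)+2=u, a(vowel)+4=e, w(cons)+2=y.

uey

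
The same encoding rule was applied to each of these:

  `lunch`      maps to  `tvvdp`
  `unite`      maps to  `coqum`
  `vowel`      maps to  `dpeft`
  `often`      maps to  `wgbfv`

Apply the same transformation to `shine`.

Shifts by position in lunch: pos 0: l→t (+8), pos 1: u→v (+1), pos 2: n→v (+8), pos 3: c→d (+1) — repeating every 2. A repeating key of period 2 is used — shifts +8, +1 over and over.
Applying it to shine: s+8=a, h+1=i, i+8=q, n+1=o, e+8=m.

aiqom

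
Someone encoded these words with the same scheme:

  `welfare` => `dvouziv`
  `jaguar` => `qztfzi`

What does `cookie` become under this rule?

Each letter is replaced by its mirror in the alphabet: a↔z, b↔y, c↔x, and so on (the Atbash cipher).
For cookie: c↔x, o↔l, o↔l, k↔p, i↔r, e↔v.

xllprv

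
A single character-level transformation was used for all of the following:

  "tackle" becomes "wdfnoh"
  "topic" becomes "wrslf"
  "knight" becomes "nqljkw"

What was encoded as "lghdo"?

This is a Caesar cipher with shift 3.
Undoing it on lghdo: l−3=i, g−3=d, h−3=e, d−3=a, o−3=l.

ideal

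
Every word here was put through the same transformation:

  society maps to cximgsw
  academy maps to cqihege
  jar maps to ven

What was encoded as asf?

The output letters match the input read backwards, each shifted +4: society reversed is yteicos. Two steps: reverse the string, then apply a Caesar shift of +4.
Reversing it on asf: shift back: a−4=w, s−4=o, f−4=b → wob; then reverse → bow.

bow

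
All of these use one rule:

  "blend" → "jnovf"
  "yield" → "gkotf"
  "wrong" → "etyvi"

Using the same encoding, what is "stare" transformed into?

Shifts by position in blend: pos 0: b→j (+8), pos 1: l→n (+2), pos 2: e→o (+10), pos 3: n→v (+8), pos 4: d→f (+2) — repeating every 3. The shifts repeat in a cycle of length 3: positions 0,1,… shift by +8, +2, +10, then the pattern repeats.
For stare: s+8=a, t+2=v, a+10=k, r+8=z, e+2=g.

avkzg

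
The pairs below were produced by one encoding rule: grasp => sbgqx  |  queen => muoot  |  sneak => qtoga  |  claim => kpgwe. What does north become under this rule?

Treating letters as 0–25, the rule is x ↦ 15x + 6 (mod 26).
For north: n(13)→15·13+6≡19=t; o(14)→15·14+6≡8=i; r(17)→15·17+6≡1=b; t(19)→15·19+6≡5=f; h(7)→15·7+6≡7=h (all mod 26).

tibfh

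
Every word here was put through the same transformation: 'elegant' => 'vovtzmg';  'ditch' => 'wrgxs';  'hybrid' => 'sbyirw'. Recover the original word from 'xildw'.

Each pair mirrors across the alphabet (e↔v, l↔o, e↔v): positions sum to 25. This is the alphabet-reversal cipher (Atbash): a becomes z, b becomes y, etc.
Undoing it on xildw: x↔c, i↔r, l↔o, d↔w, w↔d.

crowd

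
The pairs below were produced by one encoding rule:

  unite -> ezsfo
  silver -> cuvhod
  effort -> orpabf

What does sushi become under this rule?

cgcts

A repeating key of period 2 is used — shifts +10, +12 over and over.
For sushi: s+10=c, u+12=g, s+10=c, h+12=t, i+10=s.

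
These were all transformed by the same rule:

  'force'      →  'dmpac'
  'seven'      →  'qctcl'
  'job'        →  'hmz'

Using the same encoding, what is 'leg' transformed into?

jce

Compare letters: f→d is +24, o→m is +24, r→p is +24 — a constant shift. Each letter is shifted forward by 24 in the alphabet (a Caesar shift of +24).
Applying it to leg: l+24=j, e+24=c, g+24=e.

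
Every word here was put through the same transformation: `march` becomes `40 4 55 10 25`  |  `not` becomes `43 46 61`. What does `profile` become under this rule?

m(#13)→40 and a(#1)→4: differences scale by 3, so n = 3·pos + 1. Each letter becomes 3×(its alphabet position, a=1..z=26) + 1.
For profile: p=16→49, r=18→55, o=15→46, f=6→19, i=9→28, l=12→37, e=5→16.

49 55 46 19 28 37 16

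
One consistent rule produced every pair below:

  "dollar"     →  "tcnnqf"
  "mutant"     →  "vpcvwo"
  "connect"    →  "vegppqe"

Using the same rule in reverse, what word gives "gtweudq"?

The output letters match the input read backwards, each shifted +2: dollar reversed is rallod. Read the word backwards and shift each letter +2.
Decoding gtweudq: shift back: g−2=e, t−2=r, w−2=u, e−2=c, u−2=s, d−2=b, q−2=o → erucsbo; then reverse → obscure.

obscure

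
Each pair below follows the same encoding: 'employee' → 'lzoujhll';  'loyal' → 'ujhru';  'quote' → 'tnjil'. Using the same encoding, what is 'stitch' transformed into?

difiba

e(4)→l(11) and m(12)→z(25) fit y≡5x+17 (mod 26); the inverse of 5 mod 26 is 21. Each letter's alphabet position (a=0..z=25) is mapped through 5·x+17 mod 26 — an affine cipher.
On stitch: s(18)→5·18+17≡3=d; t(19)→5·19+17≡8=i; i(8)→5·8+17≡5=f; t(19)→5·19+17≡8=i; c(2)→5·2+17≡1=b; h(7)→5·7+17≡0=a (all mod 26).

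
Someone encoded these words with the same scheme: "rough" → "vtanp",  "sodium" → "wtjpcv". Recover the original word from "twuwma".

In rough: r→v is +4, o→t is +5, u→a is +6, g→n is +7 — the shift increases by 1 each position. Each letter shifts forward by (position + 4), i.e. 4, 5, 6, … — the shift grows by one for each successive letter.
Undoing it on twuwma: t−4=p, w−5=r, u−6=o, w−7=p, m−8=e, a−9=r.

proper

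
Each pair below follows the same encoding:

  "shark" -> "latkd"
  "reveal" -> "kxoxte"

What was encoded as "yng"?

Compare letters: s→l is +19, h→a is +19, a→t is +19 — a constant shift. It's a constant shift of +19 (ROT19).
Undoing it on yng: y−19=f, n−19=u, g−19=n.

fun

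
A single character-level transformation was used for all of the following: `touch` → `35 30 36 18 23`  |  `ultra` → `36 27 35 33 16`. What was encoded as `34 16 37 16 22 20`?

t is letter #20 and maps to 35: an offset of 15. Each letter is replaced by its alphabet position (a=1..z=26) + 15.
Undoing it on 34 16 37 16 22 20: 34→(34−15)÷1=19=s, 16→(16−15)÷1=1=a, 37→(37−15)÷1=22=v, 16→(16−15)÷1=1=a, 22→(22−15)÷1=7=g, 20→(20−15)÷1=5=e.

savage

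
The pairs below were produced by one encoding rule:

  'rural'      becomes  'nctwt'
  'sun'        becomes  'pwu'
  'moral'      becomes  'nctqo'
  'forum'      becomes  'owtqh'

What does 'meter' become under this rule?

The output letters match the input read backwards, each shifted +2: rural reversed is larur. Two steps: reverse the string, then apply a Caesar shift of +2.
For meter: reverse → retem; then shift: r+2=t, e+2=g, t+2=v, e+2=g, m+2=o.

tgvgo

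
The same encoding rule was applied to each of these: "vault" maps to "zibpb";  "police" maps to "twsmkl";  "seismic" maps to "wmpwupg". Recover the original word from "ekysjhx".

acrobat

Shifts by position in vault: pos 0: v→z (+4), pos 1: a→i (+8), pos 2: u→b (+7), pos 3: l→p (+4), pos 4: t→b (+8) — repeating every 3. A repeating key of period 3 is used — shifts +4, +8, +7 over and over.
Undoing it on ekysjhx: e−4=a, k−8=c, y−7=r, s−4=o, j−8=b, h−7=a, x−4=t.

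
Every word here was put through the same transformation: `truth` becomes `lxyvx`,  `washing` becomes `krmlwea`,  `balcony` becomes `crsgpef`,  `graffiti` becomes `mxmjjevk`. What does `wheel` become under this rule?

The output letters match the input read backwards, each shifted +4: truth reversed is hturt. Two steps: reverse the string, then apply a Caesar shift of +4.
Applying it to wheel: reverse → leehw; then shift: l+4=p, e+4=i, e+4=i, h+4=l, w+4=a.

piila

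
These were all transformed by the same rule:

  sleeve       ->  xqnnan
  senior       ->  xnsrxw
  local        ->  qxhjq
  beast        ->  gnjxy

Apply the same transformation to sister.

The shift depends on letter class: consonant s→x is +5, but vowel e→n is +9. Two shifts are in play — +9 for a/e/i/o/u, +5 for every other letter.
Applying it to sister: s(cons)+5=x, i(vowel)+9=r, s(cons)+5=x, t(cons)+5=y, e(vowel)+9=n, r(cons)+5=w.

xrxynw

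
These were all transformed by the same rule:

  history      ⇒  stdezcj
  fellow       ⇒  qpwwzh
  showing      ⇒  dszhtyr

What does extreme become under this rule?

piecpxp

Compare letters: h→s is +11, i→t is +11, s→d is +11 — a constant shift. It's a constant shift of +11 (ROT11).
Applying it to extreme: e+11=p, x+11=i, t+11=e, r+11=c, e+11=p, m+11=x, e+11=p.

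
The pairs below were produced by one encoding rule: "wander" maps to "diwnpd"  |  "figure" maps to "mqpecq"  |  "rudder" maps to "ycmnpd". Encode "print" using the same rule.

The shift increases by 1 at each position, starting from +7: 7, 8, 9, ….
For print: p+7=w, r+8=z, i+9=r, n+10=x, t+11=e.

wzrxe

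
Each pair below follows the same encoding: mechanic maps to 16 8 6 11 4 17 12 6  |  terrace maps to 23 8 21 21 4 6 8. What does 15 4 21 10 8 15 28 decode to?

largely

m is letter #13 and maps to 16: an offset of 3. Letters become their 1-based position plus 3 (so a→4, b→5, …).
Reversing it on 15 4 21 10 8 15 28: 15→(15−3)÷1=12=l, 4→(4−3)÷1=1=a, 21→(21−3)÷1=18=r, 10→(10−3)÷1=7=g, 8→(8−3)÷1=5=e, 15→(15−3)÷1=12=l, 28→(28−3)÷1=25=y.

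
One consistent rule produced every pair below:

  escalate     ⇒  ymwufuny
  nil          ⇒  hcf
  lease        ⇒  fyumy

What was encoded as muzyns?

safety

Compare letters: e→y is +20, s→m is +20, c→w is +20 — a constant shift. Every letter moves 20 places later in the alphabet, wrapping around z→a.
Reversing it on muzyns: m−20=s, u−20=a, z−20=f, y−20=e, n−20=t, s−20=y.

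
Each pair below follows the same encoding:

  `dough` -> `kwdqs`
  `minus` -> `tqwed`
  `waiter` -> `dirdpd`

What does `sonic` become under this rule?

In dough: d→k is +7, o→w is +8, u→d is +9, g→q is +10 — the shift increases by 1 each position. Each letter shifts forward by (position + 7), i.e. 7, 8, 9, … — the shift grows by one for each successive letter.
On sonic: s+7=z, o+8=w, n+9=w, i+10=s, c+11=n.

zwwsn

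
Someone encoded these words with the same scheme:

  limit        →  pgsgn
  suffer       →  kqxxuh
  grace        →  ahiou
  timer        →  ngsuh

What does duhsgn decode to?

l(11)→p(15) and i(8)→g(6) fit y≡3x+8 (mod 26); the inverse of 3 mod 26 is 9. Each letter's alphabet position (a=0..z=25) is mapped through 3·x+8 mod 26 — an affine cipher.
Undoing it on duhsgn: d(3)→9·(3−8)≡7=h; u(20)→9·(20−8)≡4=e; h(7)→9·(7−8)≡17=r; s(18)→9·(18−8)≡12=m; g(6)→9·(6−8)≡8=i; n(13)→9·(13−8)≡19=t (all mod 26).

hermit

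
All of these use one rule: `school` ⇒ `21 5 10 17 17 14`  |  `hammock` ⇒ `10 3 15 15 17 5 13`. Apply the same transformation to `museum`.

15 23 21 7 23 15

s is letter #19 and maps to 21: an offset of 2. The number is (letter's place in the alphabet, a=1) + 2.
On museum: m=13→15, u=21→23, s=19→21, e=5→7, u=21→23, m=13→15.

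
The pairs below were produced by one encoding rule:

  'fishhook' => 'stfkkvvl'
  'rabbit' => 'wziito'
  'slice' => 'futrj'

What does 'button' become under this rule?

ixoovm

f(5)→s(18) and i(8)→t(19) fit y≡9x+25 (mod 26); the inverse of 9 mod 26 is 3. Treating letters as 0–25, the rule is x ↦ 9x + 25 (mod 26).
Applying it to button: b(1)→9·1+25≡8=i; u(20)→9·20+25≡23=x; t(19)→9·19+25≡14=o; t(19)→9·19+25≡14=o; o(14)→9·14+25≡21=v; n(13)→9·13+25≡12=m (all mod 26).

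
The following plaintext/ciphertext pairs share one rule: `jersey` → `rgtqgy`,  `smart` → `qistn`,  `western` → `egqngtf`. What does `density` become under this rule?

j(9)→r(17) and e(4)→g(6) fit y≡23x+18 (mod 26); the inverse of 23 mod 26 is 17. Treating letters as 0–25, the rule is x ↦ 23x + 18 (mod 26).
For density: d(3)→23·3+18≡9=j; e(4)→23·4+18≡6=g; n(13)→23·13+18≡5=f; s(18)→23·18+18≡16=q; i(8)→23·8+18≡20=u; t(19)→23·19+18≡13=n; y(24)→23·24+18≡24=y (all mod 26).

jgfquny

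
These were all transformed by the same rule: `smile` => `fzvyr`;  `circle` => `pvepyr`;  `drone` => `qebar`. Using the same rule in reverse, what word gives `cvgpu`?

Compare letters: s→f is +13, m→z is +13, i→v is +13 — a constant shift. It's a constant shift of +13 (ROT13).
Decoding cvgpu: c−13=p, v−13=i, g−13=t, p−13=c, u−13=h.

pitch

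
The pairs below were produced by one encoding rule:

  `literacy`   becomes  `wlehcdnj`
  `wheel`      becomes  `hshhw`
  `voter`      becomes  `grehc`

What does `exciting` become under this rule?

The shift depends on letter class: consonant l→w is +11, but vowel i→l is +3. Two shifts are in play — +3 for a/e/i/o/u, +11 for every other letter.
On exciting: e(vowel)+3=h, x(cons)+11=i, c(cons)+11=n, i(vowel)+3=l, t(cons)+11=e, i(vowel)+3=l, n(cons)+11=y, g(cons)+11=r.

hinlelyr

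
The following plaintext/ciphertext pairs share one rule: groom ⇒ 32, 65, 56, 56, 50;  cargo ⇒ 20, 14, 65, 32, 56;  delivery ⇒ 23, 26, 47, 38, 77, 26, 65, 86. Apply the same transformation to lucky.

47, 74, 20, 44, 86

g(#7)→32 and r(#18)→65: differences scale by 3, so n = 3·pos + 11. The formula is n = 3×(alphabet index, a=1) + 11.
On lucky: l=12→47, u=21→74, c=3→20, k=11→44, y=25→86.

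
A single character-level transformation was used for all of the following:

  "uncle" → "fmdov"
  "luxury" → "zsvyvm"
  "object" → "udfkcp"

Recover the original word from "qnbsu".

The output letters match the input read backwards, each shifted +1: uncle reversed is elcnu. The word is reversed, then every letter is shifted forward by 1.
Decoding qnbsu: shift back: q−1=p, n−1=m, b−1=a, s−1=r, u−1=t → pmart; then reverse → tramp.

tramp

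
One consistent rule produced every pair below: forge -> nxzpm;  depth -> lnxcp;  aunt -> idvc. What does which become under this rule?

eqqlp

Shifts by position in forge: pos 0: f→n (+8), pos 1: o→x (+9), pos 2: r→z (+8), pos 3: g→p (+9) — repeating every 2. The shifts repeat in a cycle of length 2: positions 0,1,… shift by +8, +9, then the pattern repeats.
For which: w+8=e, h+9=q, i+8=q, c+9=l, h+8=p.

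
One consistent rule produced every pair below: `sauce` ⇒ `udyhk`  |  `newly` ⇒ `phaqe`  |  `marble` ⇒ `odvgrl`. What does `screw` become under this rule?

In sauce: s→u is +2, a→d is +3, u→y is +4, c→h is +5 — the shift increases by 1 each position. Each letter shifts forward by (position + 2), i.e. 2, 3, 4, … — the shift grows by one for each successive letter.
For screw: s+2=u, c+3=f, r+4=v, e+5=j, w+6=c.

ufvjc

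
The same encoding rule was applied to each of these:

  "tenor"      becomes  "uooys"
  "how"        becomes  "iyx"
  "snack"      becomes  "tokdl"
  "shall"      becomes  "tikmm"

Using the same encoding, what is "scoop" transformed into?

tdyyq

The shift depends on letter class: consonant t→u is +1, but vowel e→o is +10. Two shifts are in play — +10 for a/e/i/o/u, +1 for every other letter.
For scoop: s(cons)+1=t, c(cons)+1=d, o(vowel)+10=y, o(vowel)+10=y, p(cons)+1=q.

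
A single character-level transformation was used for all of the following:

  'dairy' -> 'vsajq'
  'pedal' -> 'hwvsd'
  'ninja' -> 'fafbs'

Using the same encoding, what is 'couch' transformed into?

Compare letters: d→v is +18, a→s is +18, i→a is +18 — a constant shift. Every letter moves 18 places later in the alphabet, wrapping around z→a.
For couch: c+18=u, o+18=g, u+18=m, c+18=u, h+18=z.

ugmuz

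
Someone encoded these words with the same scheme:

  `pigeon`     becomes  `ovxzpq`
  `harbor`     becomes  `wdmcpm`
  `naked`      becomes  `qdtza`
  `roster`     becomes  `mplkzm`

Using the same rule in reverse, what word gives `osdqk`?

plant

p(15)→o(14) and i(8)→v(21) fit y≡25x+3 (mod 26); the inverse of 25 mod 26 is 25. Treating letters as 0–25, the rule is x ↦ 25x + 3 (mod 26).
Reversing it on osdqk: o(14)→25·(14−3)≡15=p; s(18)→25·(18−3)≡11=l; d(3)→25·(3−3)≡0=a; q(16)→25·(16−3)≡13=n; k(10)→25·(10−3)≡19=t (all mod 26).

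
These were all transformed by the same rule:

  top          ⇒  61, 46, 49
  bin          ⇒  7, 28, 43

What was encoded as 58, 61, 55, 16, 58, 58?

t(#20)→61 and o(#15)→46: differences scale by 3, so n = 3·pos + 1. With a=1..z=26, the number is 3·pos + 1.
Reversing it on 58, 61, 55, 16, 58, 58: 58→(58−1)÷3=19=s, 61→(61−1)÷3=20=t, 55→(55−1)÷3=18=r, 16→(16−1)÷3=5=e, 58→(58−1)÷3=19=s, 58→(58−1)÷3=19=s.

stress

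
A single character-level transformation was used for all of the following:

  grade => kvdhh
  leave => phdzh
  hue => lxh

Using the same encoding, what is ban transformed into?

The shift depends on letter class: consonant g→k is +4, but vowel a→d is +3. Two shifts are in play — +3 for a/e/i/o/u, +4 for every other letter.
Applying it to ban: b(cons)+4=f, a(vowel)+3=d, n(cons)+4=r.

fdr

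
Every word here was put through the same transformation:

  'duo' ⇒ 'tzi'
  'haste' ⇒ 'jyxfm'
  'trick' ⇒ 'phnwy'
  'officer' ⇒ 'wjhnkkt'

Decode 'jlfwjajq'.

leverage

Two steps: reverse the string, then apply a Caesar shift of +5.
Reversing it on jlfwjajq: shift back: j−5=e, l−5=g, f−5=a, w−5=r, j−5=e, a−5=v, j−5=e, q−5=l → egarevel; then reverse → leverage.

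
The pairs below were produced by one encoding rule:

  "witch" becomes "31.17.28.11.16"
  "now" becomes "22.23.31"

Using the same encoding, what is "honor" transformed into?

Letters become their 1-based position plus 8 (so a→9, b→10, …).
On honor: h=8→16, o=15→23, n=14→22, o=15→23, r=18→26.

16.23.22.23.26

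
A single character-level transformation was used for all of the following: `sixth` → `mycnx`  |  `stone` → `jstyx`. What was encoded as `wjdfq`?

layer

The output letters match the input read backwards, each shifted +5: sixth reversed is htxis. Read the word backwards and shift each letter +5.
Decoding wjdfq: shift back: w−5=r, j−5=e, d−5=y, f−5=a, q−5=l → reyal; then reverse → layer.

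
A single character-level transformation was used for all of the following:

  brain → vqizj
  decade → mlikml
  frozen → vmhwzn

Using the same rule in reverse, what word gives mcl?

due

The output letters match the input read backwards, each shifted +8: brain reversed is niarb. The word is reversed, then every letter is shifted forward by 8.
Reversing it on mcl: shift back: m−8=e, c−8=u, l−8=d → eud; then reverse → due.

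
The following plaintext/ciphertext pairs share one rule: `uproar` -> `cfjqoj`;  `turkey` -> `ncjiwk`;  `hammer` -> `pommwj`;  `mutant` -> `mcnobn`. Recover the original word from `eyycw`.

issue

Each letter's alphabet position (a=0..z=25) is mapped through 15·x+14 mod 26 — an affine cipher.
Decoding eyycw: e(4)→7·(4−14)≡8=i; y(24)→7·(24−14)≡18=s; y(24)→7·(24−14)≡18=s; c(2)→7·(2−14)≡20=u; w(22)→7·(22−14)≡4=e (all mod 26).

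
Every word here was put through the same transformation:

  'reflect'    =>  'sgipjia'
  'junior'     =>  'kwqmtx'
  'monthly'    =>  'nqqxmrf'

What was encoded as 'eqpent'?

In reflect: r→s is +1, e→g is +2, f→i is +3, l→p is +4 — the shift increases by 1 each position. Each letter shifts forward by (position + 1), i.e. 1, 2, 3, … — the shift grows by one for each successive letter.
Undoing it on eqpent: e−1=d, q−2=o, p−3=m, e−4=a, n−5=i, t−6=n.

domain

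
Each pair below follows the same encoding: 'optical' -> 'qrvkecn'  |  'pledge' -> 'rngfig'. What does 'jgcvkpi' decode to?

heating

This is a Caesar cipher with shift 2.
Reversing it on jgcvkpi: j−2=h, g−2=e, c−2=a, v−2=t, k−2=i, p−2=n, i−2=g.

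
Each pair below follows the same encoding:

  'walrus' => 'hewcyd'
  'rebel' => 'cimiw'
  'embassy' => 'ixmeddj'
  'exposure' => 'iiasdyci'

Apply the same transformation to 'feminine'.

qixmymyi

The shift depends on letter class: consonant w→h is +11, but vowel a→e is +4. Vowels shift forward by 4 and consonants shift forward by 11.
For feminine: f(cons)+11=q, e(vowel)+4=i, m(cons)+11=x, i(vowel)+4=m, n(cons)+11=y, i(vowel)+4=m, n(cons)+11=y, e(vowel)+4=i.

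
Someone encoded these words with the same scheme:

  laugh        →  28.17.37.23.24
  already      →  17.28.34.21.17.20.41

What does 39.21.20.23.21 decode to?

wedge

l is letter #12 and maps to 28: an offset of 16. Letters become their 1-based position plus 16 (so a→17, b→18, …).
Decoding 39.21.20.23.21: 39→(39−16)÷1=23=w, 21→(21−16)÷1=5=e, 20→(20−16)÷1=4=d, 23→(23−16)÷1=7=g, 21→(21−16)÷1=5=e.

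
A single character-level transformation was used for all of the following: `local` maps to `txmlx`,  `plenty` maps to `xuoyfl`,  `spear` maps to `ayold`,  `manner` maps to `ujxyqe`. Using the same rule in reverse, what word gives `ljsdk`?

daisy

Letter i (0-indexed) is shifted by i+8, so successive shifts are 8, 9, 10, ….
Reversing it on ljsdk: l−8=d, j−9=a, s−10=i, d−11=s, k−12=y.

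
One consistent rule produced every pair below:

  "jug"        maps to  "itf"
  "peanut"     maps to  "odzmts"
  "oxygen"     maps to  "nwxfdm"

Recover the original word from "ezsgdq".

father

Each letter is shifted forward by 25 in the alphabet (a Caesar shift of +25).
Decoding ezsgdq: e−25=f, z−25=a, s−25=t, g−25=h, d−25=e, q−25=r.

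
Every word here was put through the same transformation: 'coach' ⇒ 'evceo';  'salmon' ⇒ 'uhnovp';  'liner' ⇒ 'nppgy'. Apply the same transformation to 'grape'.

iycrl

Shifts by position in coach: pos 0: c→e (+2), pos 1: o→v (+7), pos 2: a→c (+2), pos 3: c→e (+2), pos 4: h→o (+7) — repeating every 3. The shifts repeat in a cycle of length 3: positions 0,1,… shift by +2, +7, +2, then the pattern repeats.
On grape: g+2=i, r+7=y, a+2=c, p+2=r, e+7=l.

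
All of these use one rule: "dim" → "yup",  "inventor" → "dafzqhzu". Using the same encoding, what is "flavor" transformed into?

The output letters match the input read backwards, each shifted +12: dim reversed is mid. Read the word backwards and shift each letter +12.
On flavor: reverse → rovalf; then shift: r+12=d, o+12=a, v+12=h, a+12=m, l+12=x, f+12=r.

dahmxr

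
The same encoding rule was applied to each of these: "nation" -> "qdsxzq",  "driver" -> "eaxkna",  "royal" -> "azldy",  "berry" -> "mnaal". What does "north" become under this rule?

n(13)→q(16) and a(0)→d(3) fit y≡9x+3 (mod 26); the inverse of 9 mod 26 is 3. This is an affine cipher: with a=0,…,z=25, each position x becomes (9x+3) mod 26.
Applying it to north: n(13)→9·13+3≡16=q; o(14)→9·14+3≡25=z; r(17)→9·17+3≡0=a; t(19)→9·19+3≡18=s; h(7)→9·7+3≡14=o (all mod 26).

qzaso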